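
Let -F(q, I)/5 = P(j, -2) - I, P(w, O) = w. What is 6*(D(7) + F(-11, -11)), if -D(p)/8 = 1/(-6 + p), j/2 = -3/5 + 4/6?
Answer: -382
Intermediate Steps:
j = 2/15 (j = 2*(-3/5 + 4/6) = 2*(-3*⅕ + 4*(⅙)) = 2*(-⅗ + ⅔) = 2*(1/15) = 2/15 ≈ 0.13333)
F(q, I) = -⅔ + 5*I (F(q, I) = -5*(2/15 - I) = -⅔ + 5*I)
D(p) = -8/(-6 + p)
6*(D(7) + F(-11, -11)) = 6*(-8/(-6 + 7) + (-⅔ + 5*(-11))) = 6*(-8/1 + (-⅔ - 55)) = 6*(-8*1 - 167/3) = 6*(-8 - 167/3) = 6*(-191/3) = -382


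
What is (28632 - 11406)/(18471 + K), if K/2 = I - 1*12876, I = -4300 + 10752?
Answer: 17226/5623 ≈ 3.0635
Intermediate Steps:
I = 6452
K = -12848 (K = 2*(6452 - 1*12876) = 2*(6452 - 12876) = 2*(-6424) = -12848)
(28632 - 11406)/(18471 + K) = (28632 - 11406)/(18471 - 12848) = 17226/5623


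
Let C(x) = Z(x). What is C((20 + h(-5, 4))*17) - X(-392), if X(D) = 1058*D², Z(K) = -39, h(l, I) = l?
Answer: -162576551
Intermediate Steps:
C(x) = -39
C((20 + h(-5, 4))*17) - X(-392) = -39 - 1058*(-392)² = -39 - 1058*153664 = -39 - 1*162576512 = -39 - 162576512 = -162576551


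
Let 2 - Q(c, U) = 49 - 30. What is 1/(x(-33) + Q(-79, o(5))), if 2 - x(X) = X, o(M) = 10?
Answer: 1/18 ≈ 0.055556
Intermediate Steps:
x(X) = 2 - X
Q(c, U) = -17 (Q(c, U) = 2 - (49 - 30) = 2 - 1*19 = 2 - 19 = -17)
1/(x(-33) + Q(-79, o(5))) = 1/((2 - 1*(-33)) - 17) = 1/((2 + 33) - 17) = 1/(35 - 17) = 1/18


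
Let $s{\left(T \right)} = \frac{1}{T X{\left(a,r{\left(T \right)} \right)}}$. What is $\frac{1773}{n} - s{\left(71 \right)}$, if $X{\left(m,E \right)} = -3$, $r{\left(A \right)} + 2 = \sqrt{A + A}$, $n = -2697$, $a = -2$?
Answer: $- \frac{124984}{191487} \approx -0.6527$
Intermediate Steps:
$r{\left(A \right)} = -2 + \sqrt{2} \sqrt{A}$ ($r{\left(A \right)} = -2 + \sqrt{A + A} = -2 + \sqrt{2 A} = -2 + \sqrt{2} \sqrt{A}$)
$s{\left(T \right)} = - \frac{1}{3 T}$ ($s{\left(T \right)} = \frac{1}{T \left(-3\right)} = \frac{1}{T} \left(- \frac{1}{3}\right) = - \frac{1}{3 T}$)
$\frac{1773}{n} - s{\left(71 \right)} = \frac{1773}{-2697} - - \frac{1}{3 \cdot 71} = 1773 \left(- \frac{1}{2697}\right) - \left(- \frac{1}{3}\right) \frac{1}{71} = - \frac{591}{899} - - \frac{1}{213} = - \frac{591}{899} + \frac{1}{213} = - \frac{124984}{191487}$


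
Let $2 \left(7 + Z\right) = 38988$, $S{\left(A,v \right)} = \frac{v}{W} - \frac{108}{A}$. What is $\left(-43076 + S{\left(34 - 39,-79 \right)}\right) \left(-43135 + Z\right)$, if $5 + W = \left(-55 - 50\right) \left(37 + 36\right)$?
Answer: $\frac{3904606046256}{3835} \approx 1.0181 \cdot 10^{9}$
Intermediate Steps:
$W = -7670$ ($W = -5 + \left(-55 - 50\right) \left(37 + 36\right) = -5 - 7665 = -7670$)
$S{\left(A,v \right)} = - \frac{108}{A} - \frac{v}{7670}$ ($S{\left(A,v \right)} = \frac{v}{-7670} - \frac{108}{A} = v \left(- \frac{1}{7670}\right) - \frac{108}{A} = - \frac{v}{7670} - \frac{108}{A} = - \frac{108}{A} - \frac{v}{7670}$)
$Z = 19487$ ($Z = -7 + \frac{1}{2} \cdot 38988 = -7 + 19494 = 19487$)
$\left(-43076 + S{\left(34 - 39,-79 \right)}\right) \left(-43135 + Z\right) = \left(-43076 - \left(- \frac{79}{7670} + \frac{108}{34 - 39}\right)\right) \left(-43135 + 19487\right) = \left(-43076 - \left(- \frac{79}{7670} + \frac{108}{34 - 39}\right)\right) \left(-23648\right) = \left(-43076 - \left(- \frac{79}{7670} + \frac{108}{-5}\right)\right) \left(-23648\right) = \left(-43076 + \left(\left(-108\right) \left(- \frac{1}{5}\right) + \frac{79}{7670}\right)\right) \left(-23648\right) = \left(-43076 + \left(\frac{108}{5} + \frac{79}{7670}\right)\right) \left(-23648\right) = \left(-43076 + \frac{165751}{7670}\right) \left(-23648\right) = \left(- \frac{330227169}{7670}\right) \left(-23648\right) = \frac{3904606046256}{3835}$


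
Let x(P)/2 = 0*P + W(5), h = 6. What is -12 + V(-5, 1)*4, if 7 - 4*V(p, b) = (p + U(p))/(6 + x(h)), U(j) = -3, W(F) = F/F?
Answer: -4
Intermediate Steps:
W(F) = 1
x(P) = 2 (x(P) = 2*(0*P + 1) = 2*(0 + 1) = 2*1 = 2)
V(p, b) = 59/32 - p/32 (V(p, b) = 7/4 - (p - 3)/(4*(6 + 2)) = 7/4 - (-3 + p)/(4*8) = 7/4 - (-3/8 + p/8)/4 = 7/4 + (3/32 - p/32) = 59/32 - p/32)
-12 + V(-5, 1)*4 = -12 + (59/32 - 1/32*(-5))*4 = -12 + (59/32 + 5/32)*4 = -12 + 2*4 = -12 + 8 = -4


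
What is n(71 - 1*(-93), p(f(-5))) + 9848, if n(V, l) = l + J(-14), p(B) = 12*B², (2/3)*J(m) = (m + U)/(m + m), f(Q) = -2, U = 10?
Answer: 138547/14 ≈ 9896.2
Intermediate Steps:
J(m) = 3*(10 + m)/(4*m) (J(m) = 3*((m + 10)/(m + m))/2 = 3*((10 + m)/((2*m)))/2 = 3*((10 + m)*(1/(2*m)))/2 = 3*((10 + m)/(2*m))/2 = 3*(10 + m)/(4*m))
n(V, l) = 3/14 + l (n(V, l) = l + (¾)*(10 - 14)/(-14) = l + (¾)*(-1/14)*(-4) = l + 3/14 = 3/14 + l)
n(71 - 1*(-93), p(f(-5))) + 9848 = (3/14 + 12*(-2)²) + 9848 = (3/14 + 12*4) + 9848 = (3/14 + 48) + 9848 = 675/14 + 9848 = 138547/14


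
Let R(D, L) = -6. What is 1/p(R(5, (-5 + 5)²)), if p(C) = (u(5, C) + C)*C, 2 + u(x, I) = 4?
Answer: 1/24 ≈ 0.041667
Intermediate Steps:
u(x, I) = 2 (u(x, I) = -2 + 4 = 2)
p(C) = C*(2 + C) (p(C) = (2 + C)*C = C*(2 + C))
1/p(R(5, (-5 + 5)²)) = 1/(-6*(2 - 6)) = 1/(-6*(-4)) = 1/24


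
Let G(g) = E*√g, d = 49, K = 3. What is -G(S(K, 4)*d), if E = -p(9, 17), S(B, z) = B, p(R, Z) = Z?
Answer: 119*√3 ≈ 206.11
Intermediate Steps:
E = -17 (E = -1*17 = -17)
G(g) = -17*√g
-G(S(K, 4)*d) = -(-17)*√(3*49) = -(-17)*√147 = -(-17)*7*√3 = -(-119)*√3 = 119*√3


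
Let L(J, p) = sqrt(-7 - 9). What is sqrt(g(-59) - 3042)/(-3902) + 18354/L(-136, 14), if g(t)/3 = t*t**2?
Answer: I*(-17904327 - sqrt(619179))/3902 ≈ -4588.7*I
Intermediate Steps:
g(t) = 3*t**3 (g(t) = 3*(t*t**2) = 3*t**3)
L(J, p) = 4*I (L(J, p) = sqrt(-16) = 4*I)
sqrt(g(-59) - 3042)/(-3902) + 18354/L(-136, 14) = sqrt(3*(-59)**3 - 3042)/(-3902) + 18354/((4*I)) = sqrt(3*(-205379) - 3042)*(-1/3902) + 18354*(-I/4) = sqrt(-616137 - 3042)*(-1/3902) - 9177*I/2 = sqrt(-619179)*(-1/3902) - 9177*I/2 = (I*sqrt(619179))*(-1/3902) - 9177*I/2 = -I*sqrt(619179)/3902 - 9177*I/2 = -9177*I/2 - I*sqrt(619179)/3902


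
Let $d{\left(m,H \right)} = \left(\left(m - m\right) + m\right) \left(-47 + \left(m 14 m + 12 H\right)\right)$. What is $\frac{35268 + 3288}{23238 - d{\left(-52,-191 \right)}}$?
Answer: $\frac{6426}{311687} \approx 0.020617$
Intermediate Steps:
$d{\left(m,H \right)} = m \left(-47 + 12 H + 14 m^{2}\right)$ ($d{\left(m,H \right)} = \left(0 + m\right) \left(-47 + \left(14 m m + 12 H\right)\right) = m \left(-47 + \left(14 m^{2} + 12 H\right)\right) = m \left(-47 + \left(12 H + 14 m^{2}\right)\right) = m \left(-47 + 12 H + 14 m^{2}\right)$)
$\frac{35268 + 3288}{23238 - d{\left(-52,-191 \right)}} = \frac{35268 + 3288}{23238 - - 52 \left(-47 + 12 \left(-191\right) + 14 \left(-52\right)^{2}\right)} = \frac{38556}{23238 - - 52 \left(-47 - 2292 + 14 \cdot 2704\right)} = \frac{38556}{23238 - - 52 \left(-47 - 2292 + 37856\right)} = \frac{38556}{23238 - \left(-52\right) 35517} = \frac{38556}{23238 - -1846884} = \frac{38556}{23238 + 1846884} = \frac{38556}{1870122} = 38556 \cdot \frac{1}{1870122} = \frac{6426}{311687}$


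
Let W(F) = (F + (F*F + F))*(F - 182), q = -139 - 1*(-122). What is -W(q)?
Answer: 50745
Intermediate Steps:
q = -17 (q = -139 + 122 = -17)
W(F) = (-182 + F)*(F**2 + 2*F) (W(F) = (F + (F**2 + F))*(-182 + F) = (F + (F + F**2))*(-182 + F) = (F**2 + 2*F)*(-182 + F) = (-182 + F)*(F**2 + 2*F))
-W(q) = -(-17)*(-364 + (-17)**2 - 180*(-17)) = -(-17)*(-364 + 289 + 3060) = -(-17)*2985 = -1*(-50745) = 50745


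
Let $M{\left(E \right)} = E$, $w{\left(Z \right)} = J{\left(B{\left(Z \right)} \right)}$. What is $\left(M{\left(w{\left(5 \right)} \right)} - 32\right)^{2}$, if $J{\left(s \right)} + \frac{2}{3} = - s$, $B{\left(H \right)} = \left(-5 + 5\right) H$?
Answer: $\frac{9604}{9} \approx 1067.1$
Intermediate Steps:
$B{\left(H \right)} = 0$ ($B{\left(H \right)} = 0 H = 0$)
$J{\left(s \right)} = - \frac{2}{3} - s$
$w{\left(Z \right)} = - \frac{2}{3}$ ($w{\left(Z \right)} = - \frac{2}{3} - 0 = - \frac{2}{3} + 0 = - \frac{2}{3}$)
$\left(M{\left(w{\left(5 \right)} \right)} - 32\right)^{2} = \left(- \frac{2}{3} - 32\right)^{2} = \left(- \frac{98}{3}\right)^{2} = \frac{9604}{9}$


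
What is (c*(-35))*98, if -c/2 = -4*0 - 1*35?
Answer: -240100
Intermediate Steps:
c = 70 (c = -2*(-4*0 - 1*35) = -2*(0 - 35) = -2*(-35) = 70)
(c*(-35))*98 = (70*(-35))*98 = -2450*98 = -240100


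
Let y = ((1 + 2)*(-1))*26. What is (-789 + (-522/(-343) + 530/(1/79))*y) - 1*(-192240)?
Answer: -1054563003/343 ≈ -3.0745e+6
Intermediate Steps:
y = -78 (y = (3*(-1))*26 = -3*26 = -78)
(-789 + (-522/(-343) + 530/(1/79))*y) - 1*(-192240) = (-789 + (-522/(-343) + 530/(1/79))*(-78)) - 1*(-192240) = (-789 + (-522*(-1/343) + 530/(1/79))*(-78)) + 192240 = (-789 + (522/343 + 530*79)*(-78)) + 192240 = (-789 + (522/343 + 41870)*(-78)) + 192240 = (-789 + (14361932/343)*(-78)) + 192240 = (-789 - 1120230696/343) + 192240 = -1120501323/343 + 192240 = -1054563003/343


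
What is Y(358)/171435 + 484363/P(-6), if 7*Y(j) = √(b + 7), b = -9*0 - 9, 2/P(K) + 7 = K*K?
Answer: 14046527/2 + I*√2/1200045 ≈ 7.0233e+6 + 1.1785e-6*I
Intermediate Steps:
P(K) = 2/(-7 + K²) (P(K) = 2/(-7 + K*K) = 2/(-7 + K²))
b = -9 (b = 0 - 9 = -9)
Y(j) = I*√2/7 (Y(j) = √(-9 + 7)/7 = √(-2)/7 = (I*√2)/7 = I*√2/7)
Y(358)/171435 + 484363/P(-6) = (I*√2/7)/171435 + 484363/((2/(-7 + (-6)²))) = (I*√2/7)*(1/171435) + 484363/((2/(-7 + 36))) = I*√2/1200045 + 484363/((2/29)) = I*√2/1200045 + 484363/((2*(1/29))) = I*√2/1200045 + 484363/(2/29) = I*√2/1200045 + 484363*(29/2) = I*√2/1200045 + 14046527/2 = 14046527/2 + I*√2/1200045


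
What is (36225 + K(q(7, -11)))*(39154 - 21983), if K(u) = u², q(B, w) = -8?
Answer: 623118419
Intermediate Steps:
(36225 + K(q(7, -11)))*(39154 - 21983) = (36225 + (-8)²)*(39154 - 21983) = (36225 + 64)*17171 = 36289*17171 = 623118419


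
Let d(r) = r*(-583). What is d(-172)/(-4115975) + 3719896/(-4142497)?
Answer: -15726391967772/17050414089575 ≈ -0.92235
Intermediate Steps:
d(r) = -583*r
d(-172)/(-4115975) + 3719896/(-4142497) = -583*(-172)/(-4115975) + 3719896/(-4142497) = 100276*(-1/4115975) + 3719896*(-1/4142497) = -100276/4115975 - 3719896/4142497 = -15726391967772/17050414089575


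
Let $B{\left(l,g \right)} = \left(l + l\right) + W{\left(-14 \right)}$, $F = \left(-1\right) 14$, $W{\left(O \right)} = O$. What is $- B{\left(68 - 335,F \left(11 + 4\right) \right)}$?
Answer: $548$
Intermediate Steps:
$F = -14$
$B{\left(l,g \right)} = -14 + 2 l$ ($B{\left(l,g \right)} = \left(l + l\right) - 14 = 2 l - 14 = -14 + 2 l$)
$- B{\left(68 - 335,F \left(11 + 4\right) \right)} = - (-14 + 2 \left(68 - 335\right)) = - (-14 + 2 \left(-267\right)) = - (-14 - 534) = \left(-1\right) \left(-548\right) = 548$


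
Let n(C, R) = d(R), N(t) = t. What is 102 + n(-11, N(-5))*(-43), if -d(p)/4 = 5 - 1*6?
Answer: -70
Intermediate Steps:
d(p) = 4 (d(p) = -4*(5 - 1*6) = -4*(5 - 6) = -4*(-1) = 4)
n(C, R) = 4
102 + n(-11, N(-5))*(-43) = 102 + 4*(-43) = 102 - 172 = -70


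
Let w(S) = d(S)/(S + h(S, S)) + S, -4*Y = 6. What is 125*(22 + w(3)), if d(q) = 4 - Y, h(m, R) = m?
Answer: 38875/12 ≈ 3239.6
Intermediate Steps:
Y = -3/2 (Y = -¼*6 = -3/2 ≈ -1.5000)
d(q) = 11/2 (d(q) = 4 - 1*(-3/2) = 4 + 3/2 = 11/2)
w(S) = S + 11/(4*S) (w(S) = (11/2)/(S + S) + S = (11/2)/(2*S) + S = (1/(2*S))*(11/2) + S = 11/(4*S) + S = S + 11/(4*S))
125*(22 + w(3)) = 125*(22 + (3 + (11/4)/3)) = 125*(22 + (3 + (11/4)*(⅓))) = 125*(22 + (3 + 11/12)) = 125*(22 + 47/12) = 125*(311/12) = 38875/12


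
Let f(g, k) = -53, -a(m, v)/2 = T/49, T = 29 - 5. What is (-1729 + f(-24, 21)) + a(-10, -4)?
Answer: -87366/49 ≈ -1783.0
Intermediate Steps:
T = 24
a(m, v) = -48/49
(-1729 + f(-24, 21)) + a(-10, -4) = (-1729 - 53) - 48/49 = -1782 - 48/49 = -87366/49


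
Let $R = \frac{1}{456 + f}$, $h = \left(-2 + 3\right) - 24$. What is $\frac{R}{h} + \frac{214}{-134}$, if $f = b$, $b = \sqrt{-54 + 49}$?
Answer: $\frac{- 2461 \sqrt{5} + 1122283 i}{1541 \left(\sqrt{5} - 456 i\right)} \approx -1.5971 + 4.6754 \cdot 10^{-7} i$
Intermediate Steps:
$b = i \sqrt{5}$ ($b = \sqrt{-5} = i \sqrt{5} \approx 2.2361 i$)
$h = -23$ ($h = 1 - 24 = -23$)
$f = i \sqrt{5} \approx 2.2361 i$
$R = \frac{1}{456 + i \sqrt{5}} \approx 0.0021929 - 1.075 \cdot 10^{-5} i$
$\frac{R}{h} + \frac{214}{-134} = \frac{\frac{456}{207941} - \frac{i \sqrt{5}}{207941}}{-23} + \frac{214}{-134} = \left(\frac{456}{207941} - \frac{i \sqrt{5}}{207941}\right) \left(- \frac{1}{23}\right) + 214 \left(- \frac{1}{134}\right) = \left(- \frac{456}{4782643} + \frac{i \sqrt{5}}{4782643}\right) - \frac{107}{67} = - \frac{511773353}{320437081} + \frac{i \sqrt{5}}{4782643}$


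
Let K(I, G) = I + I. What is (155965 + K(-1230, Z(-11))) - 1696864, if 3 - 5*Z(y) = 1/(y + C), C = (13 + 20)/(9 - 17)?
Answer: -1543359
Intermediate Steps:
C = -33/8 (C = 33/(-8) = 33*(-1/8) = -33/8 ≈ -4.1250)
Z(y) = 3/5 - 1/(5*(-33/8 + y)) (Z(y) = 3/5 - 1/(5*(y - 33/8)) = 3/5 - 1/(5*(-33/8 + y)))
K(I, G) = 2*I
(155965 + K(-1230, Z(-11))) - 1696864 = (155965 + 2*(-1230)) - 1696864 = (155965 - 2460) - 1696864 = 153505 - 1696864 = -1543359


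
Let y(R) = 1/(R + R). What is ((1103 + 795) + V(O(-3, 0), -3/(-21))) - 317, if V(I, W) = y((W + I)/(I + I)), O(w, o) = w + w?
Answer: 64863/41 ≈ 1582.0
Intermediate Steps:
O(w, o) = 2*w
y(R) = 1/(2*R)
V(I, W) = I/(I + W) (V(I, W) = 1/(2*(((W + I)/(I + I)))) = 1/(2*(((I + W)/((2*I))))) = 1/(2*(((I + W)*(1/(2*I))))) = 1/(2*(((I + W)/(2*I)))) = (2*I/(I + W))/2 = I/(I + W))
((1103 + 795) + V(O(-3, 0), -3/(-21))) - 317 = ((1103 + 795) + (2*(-3))/(2*(-3) - 3/(-21))) - 317 = (1898 - 6/(-6 - 3*(-1/21))) - 317 = (1898 - 6/(-6 + ⅐)) - 317 = (1898 - 6/(-41/7)) - 317 = (1898 - 6*(-7/41)) - 317 = (1898 + 42/41) - 317 = 77860/41 - 317 = 64863/41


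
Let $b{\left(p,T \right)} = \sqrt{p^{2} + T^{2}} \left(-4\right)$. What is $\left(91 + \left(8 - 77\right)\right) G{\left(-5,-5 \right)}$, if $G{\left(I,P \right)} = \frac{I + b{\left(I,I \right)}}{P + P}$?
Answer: $11 + 44 \sqrt{2} \approx 73.225$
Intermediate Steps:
$b{\left(p,T \right)} = - 4 \sqrt{T^{2} + p^{2}}$ ($b{\left(p,T \right)} = \sqrt{T^{2} + p^{2}} \left(-4\right) = - 4 \sqrt{T^{2} + p^{2}}$)
$G{\left(I,P \right)} = \frac{I - 4 \sqrt{2} \sqrt{I^{2}}}{2 P}$ ($G{\left(I,P \right)} = \frac{I - 4 \sqrt{I^{2} + I^{2}}}{P + P} = \frac{I - 4 \sqrt{2 I^{2}}}{2 P} = \left(I - 4 \sqrt{2} \sqrt{I^{2}}\right) \frac{1}{2 P} = \frac{I - 4 \sqrt{2} \sqrt{I^{2}}}{2 P}$)
$\left(91 + \left(8 - 77\right)\right) G{\left(-5,-5 \right)} = \left(91 + \left(8 - 77\right)\right) \frac{-5 - 4 \sqrt{2} \sqrt{\left(-5\right)^{2}}}{2 \left(-5\right)} = \left(91 - 69\right) \frac{1}{2} \left(- \frac{1}{5}\right) \left(-5 - 4 \sqrt{2} \sqrt{25}\right) = 22 \cdot \frac{1}{2} \left(- \frac{1}{5}\right) \left(-5 - 4 \sqrt{2} \cdot 5\right) = 22 \cdot \frac{1}{2} \left(- \frac{1}{5}\right) \left(-5 - 20 \sqrt{2}\right) = 22 \left(\frac{1}{2} + 2 \sqrt{2}\right) = 11 + 44 \sqrt{2}$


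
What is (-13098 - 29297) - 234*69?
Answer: -58541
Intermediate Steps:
(-13098 - 29297) - 234*69 = -42395 - 16146 = -58541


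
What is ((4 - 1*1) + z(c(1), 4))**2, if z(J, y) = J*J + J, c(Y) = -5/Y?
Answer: 529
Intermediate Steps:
z(J, y) = J + J**2 (z(J, y) = J**2 + J = J + J**2)
((4 - 1*1) + z(c(1), 4))**2 = ((4 - 1*1) + (-5/1)*(1 - 5/1))**2 = ((4 - 1) + (-5*1)*(1 - 5*1))**2 = (3 - 5*(1 - 5))**2 = (3 - 5*(-4))**2 = (3 + 20)**2 = 23**2 = 529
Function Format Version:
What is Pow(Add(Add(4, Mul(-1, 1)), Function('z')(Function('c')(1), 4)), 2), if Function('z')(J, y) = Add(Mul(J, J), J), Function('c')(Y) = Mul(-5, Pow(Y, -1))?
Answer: 529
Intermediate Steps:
Function('z')(J, y) = Add(J, Pow(J, 2)) (Function('z')(J, y) = Add(Pow(J, 2), J) = Add(J, Pow(J, 2)))
Pow(Add(Add(4, Mul(-1, 1)), Function('z')(Function('c')(1), 4)), 2) = Pow(Add(Add(4, Mul(-1, 1)), Mul(Mul(-5, Pow(1, -1)), Add(1, Mul(-5, Pow(1, -1))))), 2) = Pow(Add(Add(4, -1), Mul(Mul(-5, 1), Add(1, Mul(-5, 1)))), 2) = Pow(Add(3, Mul(-5, Add(1, -5))), 2) = Pow(Add(3, Mul(-5, -4)), 2) = Pow(Add(3, 20), 2) = Pow(23, 2) = 529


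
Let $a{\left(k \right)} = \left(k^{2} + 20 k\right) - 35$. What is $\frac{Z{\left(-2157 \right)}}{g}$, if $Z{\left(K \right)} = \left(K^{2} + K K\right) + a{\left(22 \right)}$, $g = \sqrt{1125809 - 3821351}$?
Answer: $- \frac{9306187 i \sqrt{2695542}}{2695542} \approx - 5668.3 i$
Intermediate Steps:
$a{\left(k \right)} = -35 + k^{2} + 20 k$
$g = i \sqrt{2695542}$ ($g = \sqrt{-2695542} = i \sqrt{2695542} \approx 1641.8 i$)
$Z{\left(K \right)} = 889 + 2 K^{2}$ ($Z{\left(K \right)} = \left(K^{2} + K K\right) + \left(-35 + 22^{2} + 20 \cdot 22\right) = \left(K^{2} + K^{2}\right) + \left(-35 + 484 + 440\right) = 2 K^{2} + 889 = 889 + 2 K^{2}$)
$\frac{Z{\left(-2157 \right)}}{g} = \frac{889 + 2 \left(-2157\right)^{2}}{i \sqrt{2695542}} = \left(889 + 2 \cdot 4652649\right) \left(- \frac{i \sqrt{2695542}}{2695542}\right) = \left(889 + 9305298\right) \left(- \frac{i \sqrt{2695542}}{2695542}\right) = 9306187 \left(- \frac{i \sqrt{2695542}}{2695542}\right) = - \frac{9306187 i \sqrt{2695542}}{2695542}$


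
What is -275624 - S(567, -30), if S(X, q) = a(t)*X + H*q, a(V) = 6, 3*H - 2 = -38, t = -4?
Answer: -279386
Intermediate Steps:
H = -12 (H = 2/3 + (1/3)*(-38) = 2/3 - 38/3 = -12)
S(X, q) = -12*q + 6*X (S(X, q) = 6*X - 12*q = -12*q + 6*X)
-275624 - S(567, -30) = -275624 - (-12*(-30) + 6*567) = -275624 - (360 + 3402) = -275624 - 1*3762 = -275624 - 3762 = -279386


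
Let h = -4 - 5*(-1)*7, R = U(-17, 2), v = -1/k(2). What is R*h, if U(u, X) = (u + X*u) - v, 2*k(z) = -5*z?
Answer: -7936/5 ≈ -1587.2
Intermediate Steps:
k(z) = -5*z/2 (k(z) = (-5*z)/2 = -5*z/2)
v = ⅕ (v = -1/((-5/2*2)) = -1/(-5) = -1*(-⅕) = ⅕ ≈ 0.20000)
U(u, X) = -⅕ + u + X*u (U(u, X) = (u + X*u) - 1*⅕ = (u + X*u) - ⅕ = -⅕ + u + X*u)
R = -256/5 (R = -⅕ - 17 + 2*(-17) = -⅕ - 17 - 34 = -256/5 ≈ -51.200)
h = 31 (h = -4 + 5*7 = -4 + 35 = 31)
R*h = -256/5*31 = -7936/5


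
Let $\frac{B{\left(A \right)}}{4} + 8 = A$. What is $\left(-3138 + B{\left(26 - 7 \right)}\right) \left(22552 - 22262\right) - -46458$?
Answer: $-850802$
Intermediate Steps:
$B{\left(A \right)} = -32 + 4 A$
$\left(-3138 + B{\left(26 - 7 \right)}\right) \left(22552 - 22262\right) - -46458 = \left(-3138 - \left(32 - 4 \left(26 - 7\right)\right)\right) \left(22552 - 22262\right) - -46458 = \left(-3138 - \left(32 - 4 \left(26 - 7\right)\right)\right) 290 + 46458 = \left(-3138 + \left(-32 + 4 \cdot 19\right)\right) 290 + 46458 = \left(-3138 + \left(-32 + 76\right)\right) 290 + 46458 = \left(-3138 + 44\right) 290 + 46458 = \left(-3094\right) 290 + 46458 = -897260 + 46458 = -850802$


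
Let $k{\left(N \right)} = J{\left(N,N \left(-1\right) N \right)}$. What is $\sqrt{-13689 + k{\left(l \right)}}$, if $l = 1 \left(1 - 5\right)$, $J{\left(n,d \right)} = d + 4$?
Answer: $i \sqrt{13701} \approx 117.05 i$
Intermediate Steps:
$J{\left(n,d \right)} = 4 + d$
$l = -4$ ($l = 1 \left(-4\right) = -4$)
$k{\left(N \right)} = 4 - N^{2}$ ($k{\left(N \right)} = 4 + N \left(-1\right) N = 4 + - N N = 4 - N^{2}$)
$\sqrt{-13689 + k{\left(l \right)}} = \sqrt{-13689 + \left(4 - \left(-4\right)^{2}\right)} = \sqrt{-13689 + \left(4 - 16\right)} = \sqrt{-13689 - 12} = \sqrt{-13701} = i \sqrt{13701}$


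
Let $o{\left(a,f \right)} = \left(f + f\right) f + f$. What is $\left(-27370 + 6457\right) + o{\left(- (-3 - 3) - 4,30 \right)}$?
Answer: $-19083$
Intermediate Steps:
$o{\left(a,f \right)} = f + 2 f^{2}$ ($o{\left(a,f \right)} = 2 f f + f = 2 f^{2} + f = f + 2 f^{2}$)
$\left(-27370 + 6457\right) + o{\left(- (-3 - 3) - 4,30 \right)} = \left(-27370 + 6457\right) + 30 \left(1 + 2 \cdot 30\right) = -20913 + 30 \left(1 + 60\right) = -20913 + 30 \cdot 61 = -20913 + 1830 = -19083$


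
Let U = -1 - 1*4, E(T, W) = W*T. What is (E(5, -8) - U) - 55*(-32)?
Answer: 1725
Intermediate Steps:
E(T, W) = T*W
U = -5 (U = -1 - 4 = -5)
(E(5, -8) - U) - 55*(-32) = (5*(-8) - 1*(-5)) - 55*(-32) = (-40 + 5) + 1760 = -35 + 1760 = 1725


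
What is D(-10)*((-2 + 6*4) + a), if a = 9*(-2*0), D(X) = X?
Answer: -220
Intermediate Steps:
a = 0 (a = 9*0 = 0)
D(-10)*((-2 + 6*4) + a) = -10*((-2 + 6*4) + 0) = -10*((-2 + 24) + 0) = -10*(22 + 0) = -10*22 = -220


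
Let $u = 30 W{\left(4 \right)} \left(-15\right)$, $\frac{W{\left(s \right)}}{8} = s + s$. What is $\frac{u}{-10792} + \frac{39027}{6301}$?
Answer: $\frac{75331023}{8500049} \approx 8.8624$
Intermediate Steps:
$W{\left(s \right)} = 16 s$ ($W{\left(s \right)} = 8 \left(s + s\right) = 8 \cdot 2 s = 16 s$)
$u = -28800$ ($u = 30 \cdot 16 \cdot 4 \left(-15\right) = 30 \cdot 64 \left(-15\right) = 1920 \left(-15\right) = -28800$)
$\frac{u}{-10792} + \frac{39027}{6301} = - \frac{28800}{-10792} + \frac{39027}{6301} = \left(-28800\right) \left(- \frac{1}{10792}\right) + 39027 \cdot \frac{1}{6301} = \frac{3600}{1349} + \frac{39027}{6301} = \frac{75331023}{8500049}$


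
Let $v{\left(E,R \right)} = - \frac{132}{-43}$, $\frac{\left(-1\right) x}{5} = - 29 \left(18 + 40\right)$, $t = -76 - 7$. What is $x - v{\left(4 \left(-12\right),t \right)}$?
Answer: $\frac{361498}{43} \approx 8406.9$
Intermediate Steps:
$t = -83$ ($t = -76 - 7 = -83$)
$x = 8410$ ($x = - 5 \left(- 29 \left(18 + 40\right)\right) = - 5 \left(\left(-29\right) 58\right) = \left(-5\right) \left(-1682\right) = 8410$)
$v{\left(E,R \right)} = \frac{132}{43}$ ($v{\left(E,R \right)} = \left(-132\right) \left(- \frac{1}{43}\right) = \frac{132}{43}$)
$x - v{\left(4 \left(-12\right),t \right)} = 8410 - \frac{132}{43} = \frac{361498}{43}$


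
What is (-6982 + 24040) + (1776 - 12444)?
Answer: 6390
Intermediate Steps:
(-6982 + 24040) + (1776 - 12444) = 17058 - 10668 = 6390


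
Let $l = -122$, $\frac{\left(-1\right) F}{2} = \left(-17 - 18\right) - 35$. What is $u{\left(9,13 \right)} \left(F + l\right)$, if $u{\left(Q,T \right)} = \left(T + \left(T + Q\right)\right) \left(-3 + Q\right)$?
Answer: $3780$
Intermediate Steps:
$u{\left(Q,T \right)} = \left(-3 + Q\right) \left(Q + 2 T\right)$ ($u{\left(Q,T \right)} = \left(T + \left(Q + T\right)\right) \left(-3 + Q\right) = \left(Q + 2 T\right) \left(-3 + Q\right) = \left(-3 + Q\right) \left(Q + 2 T\right)$)
$F = 140$ ($F = - 2 \left(\left(-17 - 18\right) - 35\right) = - 2 \left(-35 - 35\right) = \left(-2\right) \left(-70\right) = 140$)
$u{\left(9,13 \right)} \left(F + l\right) = \left(9^{2} - 78 - 27 + 2 \cdot 9 \cdot 13\right) \left(140 - 122\right) = \left(81 - 78 - 27 + 234\right) 18 = 210 \cdot 18 = 3780$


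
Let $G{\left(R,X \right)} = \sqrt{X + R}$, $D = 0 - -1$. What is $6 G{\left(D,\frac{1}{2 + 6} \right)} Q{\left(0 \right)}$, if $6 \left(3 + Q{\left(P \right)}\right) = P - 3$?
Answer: $- \frac{63 \sqrt{2}}{4} \approx -22.274$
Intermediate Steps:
$D = 1$ ($D = 0 + 1 = 1$)
$G{\left(R,X \right)} = \sqrt{R + X}$
$Q{\left(P \right)} = - \frac{7}{2} + \frac{P}{6}$ ($Q{\left(P \right)} = -3 + \frac{P - 3}{6} = -3 + \frac{-3 + P}{6} = -3 + \left(- \frac{1}{2} + \frac{P}{6}\right) = - \frac{7}{2} + \frac{P}{6}$)
$6 G{\left(D,\frac{1}{2 + 6} \right)} Q{\left(0 \right)} = 6 \sqrt{1 + \frac{1}{2 + 6}} \left(- \frac{7}{2} + \frac{1}{6} \cdot 0\right) = 6 \sqrt{1 + \frac{1}{8}} \left(- \frac{7}{2} + 0\right) = 6 \sqrt{1 + \frac{1}{8}} \left(- \frac{7}{2}\right) = 6 \sqrt{\frac{9}{8}} \left(- \frac{7}{2}\right) = 6 \frac{3 \sqrt{2}}{4} \left(- \frac{7}{2}\right) = \frac{9 \sqrt{2}}{2} \left(- \frac{7}{2}\right) = - \frac{63 \sqrt{2}}{4}$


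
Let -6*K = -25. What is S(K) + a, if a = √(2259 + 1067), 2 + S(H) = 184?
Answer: 182 + √3326 ≈ 239.67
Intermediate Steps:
K = 25/6 (K = -⅙*(-25) = 25/6 ≈ 4.1667)
S(H) = 182 (S(H) = -2 + 184 = 182)
a = √3326 ≈ 57.672
S(K) + a = 182 + √3326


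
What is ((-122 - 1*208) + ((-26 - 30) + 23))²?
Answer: 131769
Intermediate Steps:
((-122 - 1*208) + ((-26 - 30) + 23))² = ((-122 - 208) + (-56 + 23))² = (-330 - 33)² = (-363)² = 131769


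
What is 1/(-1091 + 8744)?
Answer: 1/7653 ≈ 0.00013067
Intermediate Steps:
1/(-1091 + 8744) = 1/7653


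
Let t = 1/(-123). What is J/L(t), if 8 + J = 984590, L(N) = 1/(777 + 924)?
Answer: 1674773982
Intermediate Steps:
t = -1/123 ≈ -0.0081301
L(N) = 1/1701
J = 984582 (J = -8 + 984590 = 984582)
J/L(t) = 984582/(1/1701) = 984582*1701 = 1674773982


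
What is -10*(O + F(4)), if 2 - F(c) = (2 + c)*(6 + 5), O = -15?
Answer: 790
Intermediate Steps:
F(c) = -20 - 11*c (F(c) = 2 - (2 + c)*(6 + 5) = 2 - (2 + c)*11 = 2 - (22 + 11*c) = 2 + (-22 - 11*c) = -20 - 11*c)
-10*(O + F(4)) = -10*(-15 + (-20 - 11*4)) = -10*(-15 + (-20 - 44)) = -10*(-15 - 64) = -10*(-79) = 790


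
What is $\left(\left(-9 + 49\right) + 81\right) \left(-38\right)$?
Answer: $-4598$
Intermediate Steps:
$\left(\left(-9 + 49\right) + 81\right) \left(-38\right) = \left(40 + 81\right) \left(-38\right) = 121 \left(-38\right) = -4598$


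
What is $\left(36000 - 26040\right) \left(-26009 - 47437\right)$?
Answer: $-731522160$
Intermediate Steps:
$\left(36000 - 26040\right) \left(-26009 - 47437\right) = 9960 \left(-73446\right) = -731522160$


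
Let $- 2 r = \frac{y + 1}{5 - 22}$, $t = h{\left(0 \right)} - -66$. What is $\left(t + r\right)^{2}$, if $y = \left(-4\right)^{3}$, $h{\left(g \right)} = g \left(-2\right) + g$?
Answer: $\frac{4756761}{1156} \approx 4114.8$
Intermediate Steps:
$h{\left(g \right)} = - g$ ($h{\left(g \right)} = - 2 g + g = - g$)
$y = -64$
$t = 66$ ($t = \left(-1\right) 0 - -66 = 0 + 66 = 66$)
$r = - \frac{63}{34}$ ($r = - \frac{\left(-64 + 1\right) \frac{1}{5 - 22}}{2} = - \frac{\left(-63\right) \frac{1}{-17}}{2} = - \frac{\left(-63\right) \left(- \frac{1}{17}\right)}{2} = \left(- \frac{1}{2}\right) \frac{63}{17} = - \frac{63}{34} \approx -1.8529$)
$\left(t + r\right)^{2} = \left(66 - \frac{63}{34}\right)^{2} = \left(\frac{2181}{34}\right)^{2} = \frac{4756761}{1156}$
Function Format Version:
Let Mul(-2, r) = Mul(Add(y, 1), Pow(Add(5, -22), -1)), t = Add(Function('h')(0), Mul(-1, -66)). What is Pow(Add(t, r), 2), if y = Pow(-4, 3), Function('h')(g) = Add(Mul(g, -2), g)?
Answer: Rational(4756761, 1156) ≈ 4114.8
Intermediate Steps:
Function('h')(g) = Mul(-1, g) (Function('h')(g) = Add(Mul(-2, g), g) = Mul(-1, g))
y = -64
t = 66 (t = Add(Mul(-1, 0), Mul(-1, -66)) = Add(0, 66) = 66)
r = Rational(-63, 34) (r = Mul(Rational(-1, 2), Mul(Add(-64, 1), Pow(Add(5, -22), -1))) = Mul(Rational(-1, 2), Mul(-63, Pow(-17, -1))) = Mul(Rational(-1, 2), Mul(-63, Rational(-1, 17))) = Mul(Rational(-1, 2), Rational(63, 17)) = Rational(-63, 34) ≈ -1.8529)
Pow(Add(t, r), 2) = Pow(Add(66, Rational(-63, 34)), 2) = Pow(Rational(2181, 34), 2) = Rational(4756761, 1156)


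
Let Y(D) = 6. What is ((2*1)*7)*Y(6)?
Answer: 84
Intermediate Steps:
((2*1)*7)*Y(6) = ((2*1)*7)*6 = (2*7)*6 = 14*6 = 84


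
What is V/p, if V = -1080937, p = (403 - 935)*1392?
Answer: 1080937/740544 ≈ 1.4597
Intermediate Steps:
p = -740544 (p = -532*1392 = -740544)
V/p = -1080937/(-740544) = -1080937*(-1/740544) = 1080937/740544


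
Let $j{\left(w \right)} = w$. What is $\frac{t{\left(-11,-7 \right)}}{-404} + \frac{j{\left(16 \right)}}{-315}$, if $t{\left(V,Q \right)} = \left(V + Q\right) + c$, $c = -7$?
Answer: $\frac{1411}{127260} \approx 0.011088$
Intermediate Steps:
$t{\left(V,Q \right)} = -7 + Q + V$ ($t{\left(V,Q \right)} = \left(V + Q\right) - 7 = \left(Q + V\right) - 7 = -7 + Q + V$)
$\frac{t{\left(-11,-7 \right)}}{-404} + \frac{j{\left(16 \right)}}{-315} = \frac{-7 - 7 - 11}{-404} + \frac{16}{-315} = \left(-25\right) \left(- \frac{1}{404}\right) + 16 \left(- \frac{1}{315}\right) = \frac{25}{404} - \frac{16}{315} = \frac{1411}{127260}$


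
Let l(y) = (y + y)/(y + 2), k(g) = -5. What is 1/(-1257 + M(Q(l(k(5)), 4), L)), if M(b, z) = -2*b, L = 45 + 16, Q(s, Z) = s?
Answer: -3/3791 ≈ -0.00079135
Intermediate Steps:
l(y) = 2*y/(2 + y) (l(y) = (2*y)/(2 + y) = 2*y/(2 + y))
L = 61
1/(-1257 + M(Q(l(k(5)), 4), L)) = 1/(-1257 - 4*(-5)/(2 - 5)) = 1/(-1257 - 4*(-5)/(-3)) = 1/(-1257 - 4*(-5)*(-1)/3) = 1/(-1257 - 2*10/3) = 1/(-1257 - 20/3) = 1/(-3791/3) = -3/3791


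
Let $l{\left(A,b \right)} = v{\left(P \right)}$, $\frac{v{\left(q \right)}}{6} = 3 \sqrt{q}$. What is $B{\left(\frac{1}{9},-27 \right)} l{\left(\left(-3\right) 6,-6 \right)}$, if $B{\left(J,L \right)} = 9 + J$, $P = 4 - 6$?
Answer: $164 i \sqrt{2} \approx 231.93 i$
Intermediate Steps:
$P = -2$ ($P = 4 - 6 = -2$)
$v{\left(q \right)} = 18 \sqrt{q}$ ($v{\left(q \right)} = 6 \cdot 3 \sqrt{q} = 18 \sqrt{q}$)
$l{\left(A,b \right)} = 18 i \sqrt{2}$ ($l{\left(A,b \right)} = 18 \sqrt{-2} = 18 i \sqrt{2}$)
$B{\left(\frac{1}{9},-27 \right)} l{\left(\left(-3\right) 6,-6 \right)} = \left(9 + \frac{1}{9}\right) 18 i \sqrt{2} = \frac{82 \cdot 18 i \sqrt{2}}{9} = 164 i \sqrt{2}$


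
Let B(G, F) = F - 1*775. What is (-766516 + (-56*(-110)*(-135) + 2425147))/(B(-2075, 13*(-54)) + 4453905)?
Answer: 827031/4452428 ≈ 0.18575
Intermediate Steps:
B(G, F) = -775 + F (B(G, F) = F - 775 = -775 + F)
(-766516 + (-56*(-110)*(-135) + 2425147))/(B(-2075, 13*(-54)) + 4453905) = (-766516 + (-56*(-110)*(-135) + 2425147))/((-775 + 13*(-54)) + 4453905) = (-766516 + (6160*(-135) + 2425147))/((-775 - 702) + 4453905) = (-766516 + (-831600 + 2425147))/(-1477 + 4453905) = (-766516 + 1593547)/4452428 = 827031*(1/4452428) = 827031/4452428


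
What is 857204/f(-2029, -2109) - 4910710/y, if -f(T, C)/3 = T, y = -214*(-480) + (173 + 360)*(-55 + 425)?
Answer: 22720970395/182567391 ≈ 124.45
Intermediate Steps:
y = 299930 (y = 102720 + 533*370 = 102720 + 197210 = 299930)
f(T, C) = -3*T
857204/f(-2029, -2109) - 4910710/y = 857204/((-3*(-2029))) - 4910710/299930 = 857204/6087 - 4910710*1/299930 = 857204*(1/6087) - 491071/29993 = 857204/6087 - 491071/29993 = 22720970395/182567391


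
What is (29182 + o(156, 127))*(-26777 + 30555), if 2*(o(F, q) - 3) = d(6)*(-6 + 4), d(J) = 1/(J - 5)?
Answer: 110257152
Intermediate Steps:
d(J) = 1/(-5 + J)
o(F, q) = 2 (o(F, q) = 3 + ((-6 + 4)/(-5 + 6))/2 = 3 + (-2/1)/2 = 3 + (1*(-2))/2 = 3 + (½)*(-2) = 3 - 1 = 2)
(29182 + o(156, 127))*(-26777 + 30555) = (29182 + 2)*(-26777 + 30555) = 29184*3778 = 110257152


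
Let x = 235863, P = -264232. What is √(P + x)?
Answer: I*√28369 ≈ 168.43*I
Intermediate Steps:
√(P + x) = √(-264232 + 235863) = √(-28369) = I*√28369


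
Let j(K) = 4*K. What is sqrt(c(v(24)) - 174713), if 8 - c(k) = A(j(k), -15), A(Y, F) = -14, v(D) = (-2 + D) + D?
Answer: I*sqrt(174691) ≈ 417.96*I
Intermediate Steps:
v(D) = -2 + 2*D
c(k) = 22 (c(k) = 8 - 1*(-14) = 8 + 14 = 22)
sqrt(c(v(24)) - 174713) = sqrt(22 - 174713) = sqrt(-174691) = I*sqrt(174691)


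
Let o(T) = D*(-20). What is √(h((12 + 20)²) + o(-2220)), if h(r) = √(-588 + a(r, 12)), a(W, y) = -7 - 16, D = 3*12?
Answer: √(-720 + I*√611) ≈ 0.4605 + 26.837*I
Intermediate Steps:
D = 36
a(W, y) = -23
h(r) = I*√611 (h(r) = √(-588 - 23) = √(-611) = I*√611)
o(T) = -720 (o(T) = 36*(-20) = -720)
√(h((12 + 20)²) + o(-2220)) = √(I*√611 - 720) = √(-720 + I*√611)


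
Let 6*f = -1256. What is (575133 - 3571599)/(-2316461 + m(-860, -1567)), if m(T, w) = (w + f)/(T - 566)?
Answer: 12818881548/9909814829 ≈ 1.2936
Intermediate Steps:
f = -628/3 (f = (⅙)*(-1256) = -628/3 ≈ -209.33)
m(T, w) = (-628/3 + w)/(-566 + T) (m(T, w) = (w - 628/3)/(T - 566) = (-628/3 + w)/(-566 + T))
(575133 - 3571599)/(-2316461 + m(-860, -1567)) = (575133 - 3571599)/(-2316461 + (-628/3 - 1567)/(-566 - 860)) = -2996466/(-2316461 - 5329/3/(-1426)) = -2996466/(-2316461 - 1/1426*(-5329/3)) = -2996466/(-2316461 + 5329/4278) = -2996466/(-9909814829/4278) = -2996466*(-4278/9909814829) = 12818881548/9909814829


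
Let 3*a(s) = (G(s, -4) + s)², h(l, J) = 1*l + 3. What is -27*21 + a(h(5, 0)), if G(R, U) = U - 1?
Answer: -564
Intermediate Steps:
G(R, U) = -1 + U
h(l, J) = 3 + l (h(l, J) = l + 3 = 3 + l)
a(s) = (-5 + s)²/3 (a(s) = ((-1 - 4) + s)²/3 = (-5 + s)²/3)
-27*21 + a(h(5, 0)) = -27*21 + (-5 + (3 + 5))²/3 = -567 + (-5 + 8)²/3 = -567 + (⅓)*3² = -567 + (⅓)*9 = -567 + 3 = -564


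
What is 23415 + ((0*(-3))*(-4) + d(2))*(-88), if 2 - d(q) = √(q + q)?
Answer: 23415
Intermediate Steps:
d(q) = 2 - √2*√q (d(q) = 2 - √(q + q) = 2 - √(2*q) = 2 - √2*√q)
23415 + ((0*(-3))*(-4) + d(2))*(-88) = 23415 + ((0*(-3))*(-4) + (2 - √2*√2))*(-88) = 23415 + (0*(-4) + (2 - 2))*(-88) = 23415 + (0 + 0)*(-88) = 23415 + 0*(-88) = 23415 + 0 = 23415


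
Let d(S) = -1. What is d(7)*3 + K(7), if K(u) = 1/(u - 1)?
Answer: -17/6 ≈ -2.8333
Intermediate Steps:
K(u) = 1/(-1 + u)
d(7)*3 + K(7) = -1*3 + 1/(-1 + 7) = -3 + 1/6 = -17/6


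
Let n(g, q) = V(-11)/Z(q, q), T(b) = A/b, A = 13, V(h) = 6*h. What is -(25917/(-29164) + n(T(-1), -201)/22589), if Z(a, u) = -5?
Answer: 2925270741/3293927980 ≈ 0.88808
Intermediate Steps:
T(b) = 13/b
n(g, q) = 66/5 (n(g, q) = (6*(-11))/(-5) = -66*(-1/5) = 66/5)
-(25917/(-29164) + n(T(-1), -201)/22589) = -(25917/(-29164) + (66/5)/22589) = -(25917*(-1/29164) + (66/5)*(1/22589)) = -(-25917/29164 + 66/112945) = -1*(-2925270741/3293927980) = 2925270741/3293927980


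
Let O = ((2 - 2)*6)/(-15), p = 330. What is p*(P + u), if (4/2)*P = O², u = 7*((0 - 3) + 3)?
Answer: 0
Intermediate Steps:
u = 0 (u = 7*(-3 + 3) = 7*0 = 0)
O = 0 (O = (0*6)*(-1/15) = 0*(-1/15) = 0)
P = 0 (P = (½)*0² = (½)*0 = 0)
p*(P + u) = 330*(0 + 0) = 330*0 = 0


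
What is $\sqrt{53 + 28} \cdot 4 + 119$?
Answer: $155$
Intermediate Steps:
$\sqrt{53 + 28} \cdot 4 + 119 = \sqrt{81} \cdot 4 + 119 = 9 \cdot 4 + 119 = 36 + 119 = 155$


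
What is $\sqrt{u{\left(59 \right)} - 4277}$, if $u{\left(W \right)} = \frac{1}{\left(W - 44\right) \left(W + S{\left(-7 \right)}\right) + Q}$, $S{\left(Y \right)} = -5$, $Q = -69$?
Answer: $\frac{2 i \sqrt{587104674}}{741} \approx 65.399 i$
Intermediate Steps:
$u{\left(W \right)} = \frac{1}{-69 + \left(-44 + W\right) \left(-5 + W\right)}$ ($u{\left(W \right)} = \frac{1}{\left(W - 44\right) \left(W - 5\right) - 69} = \frac{1}{\left(-44 + W\right) \left(-5 + W\right) - 69} = \frac{1}{-69 + \left(-44 + W\right) \left(-5 + W\right)}$)
$\sqrt{u{\left(59 \right)} - 4277} = \sqrt{\frac{1}{151 + 59^{2} - 2891} - 4277} = \sqrt{\frac{1}{151 + 3481 - 2891} - 4277} = \sqrt{\frac{1}{741} - 4277} = \sqrt{- \frac{3169256}{741}} = \frac{2 i \sqrt{587104674}}{741}$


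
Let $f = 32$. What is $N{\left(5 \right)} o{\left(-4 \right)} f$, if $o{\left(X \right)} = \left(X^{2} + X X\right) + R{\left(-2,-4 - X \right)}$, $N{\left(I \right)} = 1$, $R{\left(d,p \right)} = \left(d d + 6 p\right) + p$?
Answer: $1152$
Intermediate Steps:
$R{\left(d,p \right)} = d^{2} + 7 p$ ($R{\left(d,p \right)} = \left(d^{2} + 6 p\right) + p = d^{2} + 7 p$)
$o{\left(X \right)} = -24 - 7 X + 2 X^{2}$ ($o{\left(X \right)} = \left(X^{2} + X X\right) + \left(\left(-2\right)^{2} + 7 \left(-4 - X\right)\right) = \left(X^{2} + X^{2}\right) + \left(4 - \left(28 + 7 X\right)\right) = 2 X^{2} - \left(24 + 7 X\right) = -24 - 7 X + 2 X^{2}$)
$N{\left(5 \right)} o{\left(-4 \right)} f = 1 \left(-24 - -28 + 2 \left(-4\right)^{2}\right) 32 = 1 \left(-24 + 28 + 2 \cdot 16\right) 32 = 1 \left(-24 + 28 + 32\right) 32 = 1 \cdot 36 \cdot 32 = 36 \cdot 32 = 1152$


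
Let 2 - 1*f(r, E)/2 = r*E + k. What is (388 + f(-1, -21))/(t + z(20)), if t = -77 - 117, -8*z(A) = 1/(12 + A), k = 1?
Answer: -29696/16555 ≈ -1.7938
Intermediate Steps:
f(r, E) = 2 - 2*E*r (f(r, E) = 4 - 2*(r*E + 1) = 4 - 2*(E*r + 1) = 4 - 2*(1 + E*r) = 4 + (-2 - 2*E*r) = 2 - 2*E*r)
z(A) = -1/(8*(12 + A))
t = -194
(388 + f(-1, -21))/(t + z(20)) = (388 + (2 - 2*(-21)*(-1)))/(-194 - 1/(96 + 8*20)) = (388 + (2 - 42))/(-194 - 1/(96 + 160)) = (388 - 40)/(-194 - 1/256) = 348/(-194 - 1*1/256) = 348/(-194 - 1/256) = 348/(-49665/256) = 348*(-256/49665) = -29696/16555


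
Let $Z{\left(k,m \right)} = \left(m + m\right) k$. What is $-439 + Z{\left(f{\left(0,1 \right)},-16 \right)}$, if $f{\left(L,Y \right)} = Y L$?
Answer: $-439$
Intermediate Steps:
$f{\left(L,Y \right)} = L Y$
$Z{\left(k,m \right)} = 2 k m$ ($Z{\left(k,m \right)} = 2 m k = 2 k m$)
$-439 + Z{\left(f{\left(0,1 \right)},-16 \right)} = -439 + 2 \cdot 0 \cdot 1 \left(-16\right) = -439 + 2 \cdot 0 \left(-16\right) = -439 + 0 = -439$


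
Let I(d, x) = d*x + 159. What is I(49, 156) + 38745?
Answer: 46548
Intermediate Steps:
I(d, x) = 159 + d*x
I(49, 156) + 38745 = (159 + 49*156) + 38745 = (159 + 7644) + 38745 = 7803 + 38745 = 46548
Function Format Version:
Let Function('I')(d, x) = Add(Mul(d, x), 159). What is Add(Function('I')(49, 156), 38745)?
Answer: 46548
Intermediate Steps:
Function('I')(d, x) = Add(159, Mul(d, x))
Add(Function('I')(49, 156), 38745) = Add(Add(159, Mul(49, 156)), 38745) = Add(Add(159, 7644), 38745) = Add(7803, 38745) = 46548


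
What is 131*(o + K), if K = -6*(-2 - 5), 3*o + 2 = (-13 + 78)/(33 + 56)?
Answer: 1454231/267 ≈ 5446.6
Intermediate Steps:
o = -113/267 (o = -⅔ + ((-13 + 78)/(33 + 56))/3 = -⅔ + (65/89)/3 = -⅔ + (65*(1/89))/3 = -⅔ + (⅓)*(65/89) = -⅔ + 65/267 = -113/267 ≈ -0.42322)
K = 42 (K = -6*(-7) = 42)
131*(o + K) = 131*(-113/267 + 42) = 131*(11101/267) = 1454231/267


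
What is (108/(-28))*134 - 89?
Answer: -4241/7 ≈ -605.86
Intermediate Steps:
(108/(-28))*134 - 89 = (108*(-1/28))*134 - 89 = -27/7*134 - 89 = -3618/7 - 89 = -4241/7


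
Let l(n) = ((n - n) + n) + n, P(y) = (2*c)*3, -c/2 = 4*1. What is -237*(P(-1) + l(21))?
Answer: 1422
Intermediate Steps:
c = -8 ≈ -8.0000
P(y) = -48 (P(y) = (2*(-8))*3 = -16*3 = -48)
l(n) = 2*n (l(n) = (0 + n) + n = n + n = 2*n)
-237*(P(-1) + l(21)) = -237*(-48 + 2*21) = -237*(-48 + 42) = -237*(-6) = 1422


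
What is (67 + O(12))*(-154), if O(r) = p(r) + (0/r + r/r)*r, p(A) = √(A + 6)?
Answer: -12166 - 462*√2 ≈ -12819.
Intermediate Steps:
p(A) = √(6 + A)
O(r) = r + √(6 + r) (O(r) = √(6 + r) + (0/r + r/r)*r = √(6 + r) + (0 + 1)*r = √(6 + r) + 1*r = √(6 + r) + r = r + √(6 + r))
(67 + O(12))*(-154) = (67 + (12 + √(6 + 12)))*(-154) = (67 + (12 + √18))*(-154) = (67 + (12 + 3*√2))*(-154) = (79 + 3*√2)*(-154) = -12166 - 462*√2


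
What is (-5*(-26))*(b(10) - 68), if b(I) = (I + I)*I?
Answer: 17160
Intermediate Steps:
b(I) = 2*I² (b(I) = (2*I)*I = 2*I²)
(-5*(-26))*(b(10) - 68) = (-5*(-26))*(2*10² - 68) = 130*(2*100 - 68) = 130*(200 - 68) = 130*132 = 17160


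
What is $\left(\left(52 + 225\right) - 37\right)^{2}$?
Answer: $57600$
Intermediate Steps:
$\left(\left(52 + 225\right) - 37\right)^{2} = \left(277 - 37\right)^{2} = 240^{2} = 57600$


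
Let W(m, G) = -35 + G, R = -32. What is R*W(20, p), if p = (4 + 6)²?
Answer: -2080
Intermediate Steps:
p = 100 (p = 10² = 100)
R*W(20, p) = -32*(-35 + 100) = -32*65 = -2080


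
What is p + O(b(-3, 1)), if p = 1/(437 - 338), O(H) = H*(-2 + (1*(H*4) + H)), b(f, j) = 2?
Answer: 1585/99 ≈ 16.010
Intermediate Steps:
O(H) = H*(-2 + 5*H) (O(H) = H*(-2 + (1*(4*H) + H)) = H*(-2 + (4*H + H)) = H*(-2 + 5*H))
p = 1/99 ≈ 0.010101
p + O(b(-3, 1)) = 1/99 + 2*(-2 + 5*2) = 1/99 + 2*(-2 + 10) = 1/99 + 2*8 = 1/99 + 16 = 1585/99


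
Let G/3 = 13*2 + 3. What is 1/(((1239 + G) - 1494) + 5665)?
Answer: 1/5497 ≈ 0.00018192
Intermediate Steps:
G = 87 (G = 3*(13*2 + 3) = 3*(26 + 3) = 3*29 = 87)
1/(((1239 + G) - 1494) + 5665) = 1/(((1239 + 87) - 1494) + 5665) = 1/((1326 - 1494) + 5665) = 1/(-168 + 5665) = 1/5497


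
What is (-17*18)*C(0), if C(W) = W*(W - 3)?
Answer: 0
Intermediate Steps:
C(W) = W*(-3 + W)
(-17*18)*C(0) = (-17*18)*(0*(-3 + 0)) = -0*(-3) = -306*0 = 0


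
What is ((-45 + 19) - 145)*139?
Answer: -23769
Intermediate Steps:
((-45 + 19) - 145)*139 = (-26 - 145)*139 = -171*139 = -23769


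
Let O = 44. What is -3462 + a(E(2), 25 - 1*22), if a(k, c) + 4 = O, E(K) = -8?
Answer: -3422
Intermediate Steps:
a(k, c) = 40 (a(k, c) = -4 + 44 = 40)
-3462 + a(E(2), 25 - 1*22) = -3462 + 40 = -3422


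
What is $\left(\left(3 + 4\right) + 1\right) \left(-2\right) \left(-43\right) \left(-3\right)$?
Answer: $-2064$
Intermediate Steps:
$\left(\left(3 + 4\right) + 1\right) \left(-2\right) \left(-43\right) \left(-3\right) = \left(7 + 1\right) \left(-2\right) \left(-43\right) \left(-3\right) = 8 \left(-2\right) \left(-43\right) \left(-3\right) = \left(-16\right) \left(-43\right) \left(-3\right) = 688 \left(-3\right) = -2064$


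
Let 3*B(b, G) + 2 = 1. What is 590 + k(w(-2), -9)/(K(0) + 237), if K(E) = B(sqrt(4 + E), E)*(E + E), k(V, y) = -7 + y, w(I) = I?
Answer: 139814/237 ≈ 589.93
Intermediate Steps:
B(b, G) = -1/3 (B(b, G) = -2/3 + (1/3)*1 = -2/3 + 1/3 = -1/3)
K(E) = -2*E/3 (K(E) = -(E + E)/3 = -2*E/3)
590 + k(w(-2), -9)/(K(0) + 237) = 590 + (-7 - 9)/(-2/3*0 + 237) = 590 - 16/(0 + 237) = 590 - 16/237 = 139814/237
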